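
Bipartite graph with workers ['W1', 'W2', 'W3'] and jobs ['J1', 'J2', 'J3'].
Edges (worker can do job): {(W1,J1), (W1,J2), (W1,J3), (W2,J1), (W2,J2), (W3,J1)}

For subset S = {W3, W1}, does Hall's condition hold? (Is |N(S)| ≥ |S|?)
Yes: |N(S)| = 3, |S| = 2

Subset S = {W3, W1}
Neighbors N(S) = {J1, J2, J3}

|N(S)| = 3, |S| = 2
Hall's condition: |N(S)| ≥ |S| is satisfied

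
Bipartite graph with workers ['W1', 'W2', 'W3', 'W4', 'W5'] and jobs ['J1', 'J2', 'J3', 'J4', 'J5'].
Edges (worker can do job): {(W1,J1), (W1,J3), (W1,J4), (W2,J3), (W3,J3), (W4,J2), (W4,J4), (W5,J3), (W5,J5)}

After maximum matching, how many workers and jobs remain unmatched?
Unmatched: 1 workers, 1 jobs

Maximum matching size: 4
Workers: 5 total, 4 matched, 1 unmatched
Jobs: 5 total, 4 matched, 1 unmatched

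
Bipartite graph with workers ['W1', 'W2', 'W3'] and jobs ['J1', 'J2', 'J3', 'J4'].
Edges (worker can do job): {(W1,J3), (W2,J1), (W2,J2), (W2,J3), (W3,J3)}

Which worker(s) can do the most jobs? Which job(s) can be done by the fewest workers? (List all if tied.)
Most versatile: W2 (3 jobs); Least covered: J4 (0 workers)

Worker degrees (jobs they can do): W1:1, W2:3, W3:1
Job degrees (workers who can do it): J1:1, J2:1, J3:3, J4:0

Maximum worker degree is 3, achieved by: W2
Minimum job degree is 0, achieved by: J4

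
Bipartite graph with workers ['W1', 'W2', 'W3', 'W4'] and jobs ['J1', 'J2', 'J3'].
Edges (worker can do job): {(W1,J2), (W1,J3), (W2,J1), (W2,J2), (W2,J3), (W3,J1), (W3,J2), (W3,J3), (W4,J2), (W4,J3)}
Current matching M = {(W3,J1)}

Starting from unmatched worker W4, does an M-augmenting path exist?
Yes: W4 → J3

An M-augmenting path alternates non-matching / matching edges, starting and ending at unmatched vertices.
Path: W4 → J3
(J3 is unmatched in M, so the path is augmenting.)
Flipping edges along this path would increase |M| from 1 to 2.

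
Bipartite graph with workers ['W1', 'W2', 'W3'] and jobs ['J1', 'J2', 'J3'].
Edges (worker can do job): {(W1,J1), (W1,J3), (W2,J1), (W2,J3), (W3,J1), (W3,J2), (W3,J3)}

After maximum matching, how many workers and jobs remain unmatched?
Unmatched: 0 workers, 0 jobs

Maximum matching size: 3
Workers: 3 total, 3 matched, 0 unmatched
Jobs: 3 total, 3 matched, 0 unmatched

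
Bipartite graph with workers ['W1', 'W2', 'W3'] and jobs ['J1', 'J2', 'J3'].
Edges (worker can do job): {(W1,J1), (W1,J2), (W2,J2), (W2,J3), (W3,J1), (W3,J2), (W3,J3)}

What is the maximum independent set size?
Maximum independent set = 3

By König's theorem:
- Min vertex cover = Max matching = 3
- Max independent set = Total vertices - Min vertex cover
- Max independent set = 6 - 3 = 3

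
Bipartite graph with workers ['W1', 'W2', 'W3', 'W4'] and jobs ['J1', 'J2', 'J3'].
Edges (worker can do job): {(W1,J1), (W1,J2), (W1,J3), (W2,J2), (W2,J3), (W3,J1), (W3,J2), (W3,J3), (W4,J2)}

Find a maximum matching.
Matching: {(W1,J3), (W3,J1), (W4,J2)}

Maximum matching (size 3):
  W1 → J3
  W3 → J1
  W4 → J2

Each worker is assigned to at most one job, and each job to at most one worker.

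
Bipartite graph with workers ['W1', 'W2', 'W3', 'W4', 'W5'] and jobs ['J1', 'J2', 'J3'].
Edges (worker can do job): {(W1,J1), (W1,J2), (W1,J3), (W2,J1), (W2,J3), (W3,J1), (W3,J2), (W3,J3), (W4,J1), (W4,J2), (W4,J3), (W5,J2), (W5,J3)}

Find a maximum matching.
Matching: {(W3,J3), (W4,J1), (W5,J2)}

Maximum matching (size 3):
  W3 → J3
  W4 → J1
  W5 → J2

Each worker is assigned to at most one job, and each job to at most one worker.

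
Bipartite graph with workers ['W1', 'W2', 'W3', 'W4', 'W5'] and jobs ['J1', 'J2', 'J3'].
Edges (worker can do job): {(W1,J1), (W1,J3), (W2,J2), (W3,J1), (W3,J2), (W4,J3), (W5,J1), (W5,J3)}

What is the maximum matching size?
Maximum matching size = 3

Maximum matching: {(W3,J2), (W4,J3), (W5,J1)}
Size: 3

This assigns 3 workers to 3 distinct jobs.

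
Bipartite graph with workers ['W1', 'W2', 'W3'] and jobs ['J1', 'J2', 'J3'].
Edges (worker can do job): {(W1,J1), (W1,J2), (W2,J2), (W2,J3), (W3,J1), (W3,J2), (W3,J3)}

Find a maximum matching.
Matching: {(W1,J1), (W2,J3), (W3,J2)}

Maximum matching (size 3):
  W1 → J1
  W2 → J3
  W3 → J2

Each worker is assigned to at most one job, and each job to at most one worker.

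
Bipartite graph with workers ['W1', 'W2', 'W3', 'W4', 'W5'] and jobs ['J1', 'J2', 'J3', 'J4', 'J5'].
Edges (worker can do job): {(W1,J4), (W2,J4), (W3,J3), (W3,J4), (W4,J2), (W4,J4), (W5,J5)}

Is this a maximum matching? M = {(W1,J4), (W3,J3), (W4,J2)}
No, size 3 is not maximum

Proposed matching has size 3.
Maximum matching size for this graph: 4.

This is NOT maximum - can be improved to size 4.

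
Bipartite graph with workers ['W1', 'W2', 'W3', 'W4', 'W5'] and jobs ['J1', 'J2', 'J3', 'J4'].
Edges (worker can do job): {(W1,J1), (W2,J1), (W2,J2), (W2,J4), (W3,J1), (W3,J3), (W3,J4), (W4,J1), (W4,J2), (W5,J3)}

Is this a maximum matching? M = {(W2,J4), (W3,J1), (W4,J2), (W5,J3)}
Yes, size 4 is maximum

Proposed matching has size 4.
Maximum matching size for this graph: 4.

This is a maximum matching.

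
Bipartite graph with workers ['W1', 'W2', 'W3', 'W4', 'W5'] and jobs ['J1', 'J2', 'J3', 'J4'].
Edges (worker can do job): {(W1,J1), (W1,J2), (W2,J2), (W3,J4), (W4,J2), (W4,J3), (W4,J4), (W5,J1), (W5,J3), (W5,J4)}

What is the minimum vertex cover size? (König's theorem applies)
Minimum vertex cover size = 4

By König's theorem: in bipartite graphs,
min vertex cover = max matching = 4

Maximum matching has size 4, so minimum vertex cover also has size 4.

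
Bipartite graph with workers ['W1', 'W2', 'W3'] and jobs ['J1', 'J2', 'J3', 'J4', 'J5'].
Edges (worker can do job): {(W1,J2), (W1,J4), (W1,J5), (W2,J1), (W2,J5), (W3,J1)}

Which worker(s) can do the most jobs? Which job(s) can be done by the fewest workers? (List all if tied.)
Most versatile: W1 (3 jobs); Least covered: J3 (0 workers)

Worker degrees (jobs they can do): W1:3, W2:2, W3:1
Job degrees (workers who can do it): J1:2, J2:1, J3:0, J4:1, J5:2

Maximum worker degree is 3, achieved by: W1
Minimum job degree is 0, achieved by: J3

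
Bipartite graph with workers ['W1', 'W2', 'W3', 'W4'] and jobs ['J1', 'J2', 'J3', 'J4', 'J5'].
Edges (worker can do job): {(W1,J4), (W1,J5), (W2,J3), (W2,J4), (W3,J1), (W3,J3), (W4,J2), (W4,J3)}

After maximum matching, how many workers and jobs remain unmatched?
Unmatched: 0 workers, 1 jobs

Maximum matching size: 4
Workers: 4 total, 4 matched, 0 unmatched
Jobs: 5 total, 4 matched, 1 unmatched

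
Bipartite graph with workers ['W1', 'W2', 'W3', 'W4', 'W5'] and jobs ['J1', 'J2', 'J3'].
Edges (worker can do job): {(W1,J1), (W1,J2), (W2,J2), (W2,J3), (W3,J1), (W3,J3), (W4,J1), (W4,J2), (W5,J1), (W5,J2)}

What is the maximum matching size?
Maximum matching size = 3

Maximum matching: {(W2,J3), (W3,J1), (W5,J2)}
Size: 3

This assigns 3 workers to 3 distinct jobs.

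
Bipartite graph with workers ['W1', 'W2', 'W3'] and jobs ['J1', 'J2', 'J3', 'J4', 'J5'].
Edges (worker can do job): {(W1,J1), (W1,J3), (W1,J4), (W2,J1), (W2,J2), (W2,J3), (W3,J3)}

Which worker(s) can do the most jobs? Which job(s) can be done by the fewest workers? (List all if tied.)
Most versatile: W1, W2 (3 jobs); Least covered: J5 (0 workers)

Worker degrees (jobs they can do): W1:3, W2:3, W3:1
Job degrees (workers who can do it): J1:2, J2:1, J3:3, J4:1, J5:0

Maximum worker degree is 3, achieved by: W1, W2
Minimum job degree is 0, achieved by: J5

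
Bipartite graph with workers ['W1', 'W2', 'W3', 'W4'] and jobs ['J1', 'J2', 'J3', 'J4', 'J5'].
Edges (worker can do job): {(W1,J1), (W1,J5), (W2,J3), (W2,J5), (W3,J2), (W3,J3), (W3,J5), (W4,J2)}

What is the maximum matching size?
Maximum matching size = 4

Maximum matching: {(W1,J1), (W2,J5), (W3,J3), (W4,J2)}
Size: 4

This assigns 4 workers to 4 distinct jobs.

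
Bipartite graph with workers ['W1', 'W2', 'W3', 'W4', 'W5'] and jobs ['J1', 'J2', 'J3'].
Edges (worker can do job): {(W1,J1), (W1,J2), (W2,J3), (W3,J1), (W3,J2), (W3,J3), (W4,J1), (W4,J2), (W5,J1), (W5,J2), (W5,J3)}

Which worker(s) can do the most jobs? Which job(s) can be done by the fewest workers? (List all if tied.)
Most versatile: W3, W5 (3 jobs); Least covered: J3 (3 workers)

Worker degrees (jobs they can do): W1:2, W2:1, W3:3, W4:2, W5:3
Job degrees (workers who can do it): J1:4, J2:4, J3:3

Maximum worker degree is 3, achieved by: W3, W5
Minimum job degree is 3, achieved by: J3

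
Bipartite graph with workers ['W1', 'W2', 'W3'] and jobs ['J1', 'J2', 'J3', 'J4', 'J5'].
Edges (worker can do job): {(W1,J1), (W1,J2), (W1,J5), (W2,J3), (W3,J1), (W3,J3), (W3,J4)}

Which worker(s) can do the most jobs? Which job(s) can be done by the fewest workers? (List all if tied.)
Most versatile: W1, W3 (3 jobs); Least covered: J2, J4, J5 (1 workers)

Worker degrees (jobs they can do): W1:3, W2:1, W3:3
Job degrees (workers who can do it): J1:2, J2:1, J3:2, J4:1, J5:1

Maximum worker degree is 3, achieved by: W1, W3
Minimum job degree is 1, achieved by: J2, J4, J5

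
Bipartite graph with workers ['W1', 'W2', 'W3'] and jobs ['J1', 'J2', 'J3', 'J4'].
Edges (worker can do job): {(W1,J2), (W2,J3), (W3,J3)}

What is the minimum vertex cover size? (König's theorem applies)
Minimum vertex cover size = 2

By König's theorem: in bipartite graphs,
min vertex cover = max matching = 2

Maximum matching has size 2, so minimum vertex cover also has size 2.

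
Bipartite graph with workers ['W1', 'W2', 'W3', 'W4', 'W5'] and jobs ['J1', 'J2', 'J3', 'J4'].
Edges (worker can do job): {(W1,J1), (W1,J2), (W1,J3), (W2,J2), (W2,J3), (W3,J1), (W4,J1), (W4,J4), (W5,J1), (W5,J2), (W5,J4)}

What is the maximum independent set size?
Maximum independent set = 5

By König's theorem:
- Min vertex cover = Max matching = 4
- Max independent set = Total vertices - Min vertex cover
- Max independent set = 9 - 4 = 5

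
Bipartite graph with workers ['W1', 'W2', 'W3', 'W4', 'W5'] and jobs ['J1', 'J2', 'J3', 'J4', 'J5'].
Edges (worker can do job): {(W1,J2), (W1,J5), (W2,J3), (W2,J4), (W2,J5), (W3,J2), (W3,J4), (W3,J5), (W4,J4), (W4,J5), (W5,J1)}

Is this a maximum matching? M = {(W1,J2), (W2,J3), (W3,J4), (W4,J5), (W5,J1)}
Yes, size 5 is maximum

Proposed matching has size 5.
Maximum matching size for this graph: 5.

This is a maximum matching.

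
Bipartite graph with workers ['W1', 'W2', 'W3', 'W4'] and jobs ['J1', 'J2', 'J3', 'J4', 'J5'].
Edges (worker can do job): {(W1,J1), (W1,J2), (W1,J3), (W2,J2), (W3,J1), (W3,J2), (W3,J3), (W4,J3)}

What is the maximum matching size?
Maximum matching size = 3

Maximum matching: {(W1,J2), (W3,J1), (W4,J3)}
Size: 3

This assigns 3 workers to 3 distinct jobs.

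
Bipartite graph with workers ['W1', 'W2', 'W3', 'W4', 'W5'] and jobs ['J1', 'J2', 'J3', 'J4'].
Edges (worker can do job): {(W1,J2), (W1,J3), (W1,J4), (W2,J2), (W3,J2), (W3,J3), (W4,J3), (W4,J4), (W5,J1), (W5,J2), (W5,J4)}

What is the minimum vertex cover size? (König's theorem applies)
Minimum vertex cover size = 4

By König's theorem: in bipartite graphs,
min vertex cover = max matching = 4

Maximum matching has size 4, so minimum vertex cover also has size 4.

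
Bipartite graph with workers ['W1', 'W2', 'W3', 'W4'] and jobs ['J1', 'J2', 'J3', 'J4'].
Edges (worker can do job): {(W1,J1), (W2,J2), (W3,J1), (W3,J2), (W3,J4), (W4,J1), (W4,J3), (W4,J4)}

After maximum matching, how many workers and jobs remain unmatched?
Unmatched: 0 workers, 0 jobs

Maximum matching size: 4
Workers: 4 total, 4 matched, 0 unmatched
Jobs: 4 total, 4 matched, 0 unmatched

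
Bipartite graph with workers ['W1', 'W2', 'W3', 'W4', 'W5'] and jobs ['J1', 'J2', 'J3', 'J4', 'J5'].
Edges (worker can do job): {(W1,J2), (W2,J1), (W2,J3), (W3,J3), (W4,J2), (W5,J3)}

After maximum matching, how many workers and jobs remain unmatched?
Unmatched: 2 workers, 2 jobs

Maximum matching size: 3
Workers: 5 total, 3 matched, 2 unmatched
Jobs: 5 total, 3 matched, 2 unmatched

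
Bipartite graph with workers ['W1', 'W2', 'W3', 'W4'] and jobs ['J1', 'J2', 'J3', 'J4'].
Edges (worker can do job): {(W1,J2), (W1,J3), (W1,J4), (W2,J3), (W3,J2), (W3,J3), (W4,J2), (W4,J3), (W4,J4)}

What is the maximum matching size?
Maximum matching size = 3

Maximum matching: {(W1,J4), (W3,J3), (W4,J2)}
Size: 3

This assigns 3 workers to 3 distinct jobs.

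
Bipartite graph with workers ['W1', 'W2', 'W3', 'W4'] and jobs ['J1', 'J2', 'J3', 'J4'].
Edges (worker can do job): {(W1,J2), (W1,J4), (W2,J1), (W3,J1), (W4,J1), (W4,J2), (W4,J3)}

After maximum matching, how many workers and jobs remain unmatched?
Unmatched: 1 workers, 1 jobs

Maximum matching size: 3
Workers: 4 total, 3 matched, 1 unmatched
Jobs: 4 total, 3 matched, 1 unmatched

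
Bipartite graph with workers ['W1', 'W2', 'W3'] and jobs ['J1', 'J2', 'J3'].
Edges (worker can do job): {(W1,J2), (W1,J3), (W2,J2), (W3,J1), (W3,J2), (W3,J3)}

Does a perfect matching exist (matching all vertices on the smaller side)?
Yes, perfect matching exists (size 3)

Perfect matching: {(W1,J3), (W2,J2), (W3,J1)}
All 3 vertices on the smaller side are matched.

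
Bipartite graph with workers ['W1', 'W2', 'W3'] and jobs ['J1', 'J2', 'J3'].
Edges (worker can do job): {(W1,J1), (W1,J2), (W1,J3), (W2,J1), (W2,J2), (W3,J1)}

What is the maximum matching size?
Maximum matching size = 3

Maximum matching: {(W1,J3), (W2,J2), (W3,J1)}
Size: 3

This assigns 3 workers to 3 distinct jobs.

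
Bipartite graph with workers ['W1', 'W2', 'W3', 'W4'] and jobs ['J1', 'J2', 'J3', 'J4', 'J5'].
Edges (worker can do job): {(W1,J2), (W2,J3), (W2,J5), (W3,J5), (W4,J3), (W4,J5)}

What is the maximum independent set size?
Maximum independent set = 6

By König's theorem:
- Min vertex cover = Max matching = 3
- Max independent set = Total vertices - Min vertex cover
- Max independent set = 9 - 3 = 6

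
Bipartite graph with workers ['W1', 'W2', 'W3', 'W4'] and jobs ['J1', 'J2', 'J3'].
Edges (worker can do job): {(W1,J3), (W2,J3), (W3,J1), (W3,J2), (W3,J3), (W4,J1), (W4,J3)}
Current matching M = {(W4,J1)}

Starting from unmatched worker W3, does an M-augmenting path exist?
Yes: W3 → J3

An M-augmenting path alternates non-matching / matching edges, starting and ending at unmatched vertices.
Path: W3 → J3
(J3 is unmatched in M, so the path is augmenting.)
Flipping edges along this path would increase |M| from 1 to 2.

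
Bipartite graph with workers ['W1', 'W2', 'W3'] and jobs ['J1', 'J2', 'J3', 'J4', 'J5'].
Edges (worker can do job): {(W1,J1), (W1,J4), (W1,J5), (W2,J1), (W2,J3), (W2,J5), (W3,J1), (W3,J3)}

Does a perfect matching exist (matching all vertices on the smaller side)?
Yes, perfect matching exists (size 3)

Perfect matching: {(W1,J5), (W2,J1), (W3,J3)}
All 3 vertices on the smaller side are matched.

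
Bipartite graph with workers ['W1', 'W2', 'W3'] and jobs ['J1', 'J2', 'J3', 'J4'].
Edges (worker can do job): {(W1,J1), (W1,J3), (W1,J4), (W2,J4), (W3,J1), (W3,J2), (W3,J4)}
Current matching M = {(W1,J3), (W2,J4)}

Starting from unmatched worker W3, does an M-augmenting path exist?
Yes: W3 → J1

An M-augmenting path alternates non-matching / matching edges, starting and ending at unmatched vertices.
Path: W3 → J1
(J1 is unmatched in M, so the path is augmenting.)
Flipping edges along this path would increase |M| from 2 to 3.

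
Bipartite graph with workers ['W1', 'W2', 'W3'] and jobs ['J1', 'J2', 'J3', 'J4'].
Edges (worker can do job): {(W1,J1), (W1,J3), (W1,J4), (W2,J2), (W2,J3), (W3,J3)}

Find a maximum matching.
Matching: {(W1,J1), (W2,J2), (W3,J3)}

Maximum matching (size 3):
  W1 → J1
  W2 → J2
  W3 → J3

Each worker is assigned to at most one job, and each job to at most one worker.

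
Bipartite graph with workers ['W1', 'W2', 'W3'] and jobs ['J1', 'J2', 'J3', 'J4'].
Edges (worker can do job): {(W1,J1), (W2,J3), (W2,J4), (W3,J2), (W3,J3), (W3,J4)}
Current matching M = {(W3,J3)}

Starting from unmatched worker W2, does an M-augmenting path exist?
Yes: W2 → J4

An M-augmenting path alternates non-matching / matching edges, starting and ending at unmatched vertices.
Path: W2 → J4
(J4 is unmatched in M, so the path is augmenting.)
Flipping edges along this path would increase |M| from 1 to 2.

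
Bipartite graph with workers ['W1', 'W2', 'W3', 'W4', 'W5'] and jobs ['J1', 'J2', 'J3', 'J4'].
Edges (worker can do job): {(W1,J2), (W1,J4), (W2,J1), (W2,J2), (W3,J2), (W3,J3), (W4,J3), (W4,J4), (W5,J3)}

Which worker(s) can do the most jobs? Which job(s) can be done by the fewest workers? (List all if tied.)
Most versatile: W1, W2, W3, W4 (2 jobs); Least covered: J1 (1 workers)

Worker degrees (jobs they can do): W1:2, W2:2, W3:2, W4:2, W5:1
Job degrees (workers who can do it): J1:1, J2:3, J3:3, J4:2

Maximum worker degree is 2, achieved by: W1, W2, W3, W4
Minimum job degree is 1, achieved by: J1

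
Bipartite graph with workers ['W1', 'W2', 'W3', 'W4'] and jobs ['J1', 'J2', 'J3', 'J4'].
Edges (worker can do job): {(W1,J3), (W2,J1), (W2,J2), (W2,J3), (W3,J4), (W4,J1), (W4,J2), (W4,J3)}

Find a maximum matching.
Matching: {(W1,J3), (W2,J1), (W3,J4), (W4,J2)}

Maximum matching (size 4):
  W1 → J3
  W2 → J1
  W3 → J4
  W4 → J2

Each worker is assigned to at most one job, and each job to at most one worker.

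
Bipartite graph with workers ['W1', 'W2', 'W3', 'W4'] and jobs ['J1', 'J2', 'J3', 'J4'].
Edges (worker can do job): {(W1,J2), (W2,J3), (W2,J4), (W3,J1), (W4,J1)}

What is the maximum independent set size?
Maximum independent set = 5

By König's theorem:
- Min vertex cover = Max matching = 3
- Max independent set = Total vertices - Min vertex cover
- Max independent set = 8 - 3 = 5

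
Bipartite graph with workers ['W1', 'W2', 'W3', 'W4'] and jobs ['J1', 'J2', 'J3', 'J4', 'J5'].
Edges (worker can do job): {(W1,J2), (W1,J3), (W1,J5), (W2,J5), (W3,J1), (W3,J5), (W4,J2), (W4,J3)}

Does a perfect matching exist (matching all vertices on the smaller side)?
Yes, perfect matching exists (size 4)

Perfect matching: {(W1,J2), (W2,J5), (W3,J1), (W4,J3)}
All 4 vertices on the smaller side are matched.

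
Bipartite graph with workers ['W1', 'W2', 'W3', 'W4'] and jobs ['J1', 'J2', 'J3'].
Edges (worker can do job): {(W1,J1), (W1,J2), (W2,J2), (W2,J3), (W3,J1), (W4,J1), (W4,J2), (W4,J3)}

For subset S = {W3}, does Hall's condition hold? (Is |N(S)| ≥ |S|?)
Yes: |N(S)| = 1, |S| = 1

Subset S = {W3}
Neighbors N(S) = {J1}

|N(S)| = 1, |S| = 1
Hall's condition: |N(S)| ≥ |S| is satisfied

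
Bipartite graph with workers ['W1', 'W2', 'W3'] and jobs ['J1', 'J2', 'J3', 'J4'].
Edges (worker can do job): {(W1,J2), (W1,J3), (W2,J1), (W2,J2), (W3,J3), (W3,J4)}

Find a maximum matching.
Matching: {(W1,J2), (W2,J1), (W3,J3)}

Maximum matching (size 3):
  W1 → J2
  W2 → J1
  W3 → J3

Each worker is assigned to at most one job, and each job to at most one worker.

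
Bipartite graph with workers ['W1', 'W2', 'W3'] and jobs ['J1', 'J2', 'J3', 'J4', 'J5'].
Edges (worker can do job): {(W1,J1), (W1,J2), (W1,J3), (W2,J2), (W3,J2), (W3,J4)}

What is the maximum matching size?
Maximum matching size = 3

Maximum matching: {(W1,J1), (W2,J2), (W3,J4)}
Size: 3

This assigns 3 workers to 3 distinct jobs.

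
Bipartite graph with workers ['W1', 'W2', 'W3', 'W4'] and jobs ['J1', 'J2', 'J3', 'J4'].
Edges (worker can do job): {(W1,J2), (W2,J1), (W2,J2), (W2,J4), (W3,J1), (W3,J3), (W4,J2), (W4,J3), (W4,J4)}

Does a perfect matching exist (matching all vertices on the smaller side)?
Yes, perfect matching exists (size 4)

Perfect matching: {(W1,J2), (W2,J4), (W3,J1), (W4,J3)}
All 4 vertices on the smaller side are matched.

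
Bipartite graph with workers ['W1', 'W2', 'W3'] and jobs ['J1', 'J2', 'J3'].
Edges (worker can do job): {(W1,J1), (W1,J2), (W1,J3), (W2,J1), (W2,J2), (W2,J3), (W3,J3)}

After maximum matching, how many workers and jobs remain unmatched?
Unmatched: 0 workers, 0 jobs

Maximum matching size: 3
Workers: 3 total, 3 matched, 0 unmatched
Jobs: 3 total, 3 matched, 0 unmatched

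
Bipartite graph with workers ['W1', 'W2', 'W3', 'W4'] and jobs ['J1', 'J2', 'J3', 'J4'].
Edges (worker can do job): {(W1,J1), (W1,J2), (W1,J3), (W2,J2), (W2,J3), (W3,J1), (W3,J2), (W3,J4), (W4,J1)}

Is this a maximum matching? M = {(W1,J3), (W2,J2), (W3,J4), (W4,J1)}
Yes, size 4 is maximum

Proposed matching has size 4.
Maximum matching size for this graph: 4.

This is a maximum matching.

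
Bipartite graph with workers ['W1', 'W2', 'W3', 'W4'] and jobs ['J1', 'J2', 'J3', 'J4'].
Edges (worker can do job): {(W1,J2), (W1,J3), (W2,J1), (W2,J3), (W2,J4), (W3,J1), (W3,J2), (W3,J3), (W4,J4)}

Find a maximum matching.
Matching: {(W1,J2), (W2,J3), (W3,J1), (W4,J4)}

Maximum matching (size 4):
  W1 → J2
  W2 → J3
  W3 → J1
  W4 → J4

Each worker is assigned to at most one job, and each job to at most one worker.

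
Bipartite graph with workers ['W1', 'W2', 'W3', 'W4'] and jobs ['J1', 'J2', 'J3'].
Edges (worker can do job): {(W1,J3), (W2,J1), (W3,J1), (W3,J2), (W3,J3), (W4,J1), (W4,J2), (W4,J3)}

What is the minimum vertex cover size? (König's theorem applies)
Minimum vertex cover size = 3

By König's theorem: in bipartite graphs,
min vertex cover = max matching = 3

Maximum matching has size 3, so minimum vertex cover also has size 3.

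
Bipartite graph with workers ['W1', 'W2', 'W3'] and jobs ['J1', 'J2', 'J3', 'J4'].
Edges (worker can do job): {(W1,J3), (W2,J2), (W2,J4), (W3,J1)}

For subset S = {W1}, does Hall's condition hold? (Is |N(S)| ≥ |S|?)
Yes: |N(S)| = 1, |S| = 1

Subset S = {W1}
Neighbors N(S) = {J3}

|N(S)| = 1, |S| = 1
Hall's condition: |N(S)| ≥ |S| is satisfied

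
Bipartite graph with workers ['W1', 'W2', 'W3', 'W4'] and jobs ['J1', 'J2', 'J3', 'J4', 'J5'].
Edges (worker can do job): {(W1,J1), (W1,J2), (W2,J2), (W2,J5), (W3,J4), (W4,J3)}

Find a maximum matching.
Matching: {(W1,J2), (W2,J5), (W3,J4), (W4,J3)}

Maximum matching (size 4):
  W1 → J2
  W2 → J5
  W3 → J4
  W4 → J3

Each worker is assigned to at most one job, and each job to at most one worker.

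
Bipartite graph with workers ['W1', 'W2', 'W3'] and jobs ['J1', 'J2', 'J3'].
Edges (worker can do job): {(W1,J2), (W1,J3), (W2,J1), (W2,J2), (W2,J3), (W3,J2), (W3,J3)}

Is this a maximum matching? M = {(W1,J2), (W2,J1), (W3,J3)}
Yes, size 3 is maximum

Proposed matching has size 3.
Maximum matching size for this graph: 3.

This is a maximum matching.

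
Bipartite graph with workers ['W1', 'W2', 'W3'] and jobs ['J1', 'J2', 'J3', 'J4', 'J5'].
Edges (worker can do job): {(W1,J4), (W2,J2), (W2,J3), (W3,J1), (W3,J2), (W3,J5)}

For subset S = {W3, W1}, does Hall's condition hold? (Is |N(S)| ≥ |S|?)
Yes: |N(S)| = 4, |S| = 2

Subset S = {W3, W1}
Neighbors N(S) = {J1, J2, J4, J5}

|N(S)| = 4, |S| = 2
Hall's condition: |N(S)| ≥ |S| is satisfied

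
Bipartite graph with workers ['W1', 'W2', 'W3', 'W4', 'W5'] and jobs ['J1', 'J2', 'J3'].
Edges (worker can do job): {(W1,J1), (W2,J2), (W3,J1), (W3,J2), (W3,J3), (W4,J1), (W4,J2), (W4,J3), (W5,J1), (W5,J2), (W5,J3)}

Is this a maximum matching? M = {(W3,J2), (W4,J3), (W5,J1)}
Yes, size 3 is maximum

Proposed matching has size 3.
Maximum matching size for this graph: 3.

This is a maximum matching.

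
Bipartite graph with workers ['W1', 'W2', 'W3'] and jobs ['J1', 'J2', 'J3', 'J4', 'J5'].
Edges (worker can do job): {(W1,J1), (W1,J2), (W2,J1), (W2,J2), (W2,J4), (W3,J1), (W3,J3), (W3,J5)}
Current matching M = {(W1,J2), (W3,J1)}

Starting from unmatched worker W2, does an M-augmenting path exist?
Yes: W2 → J4

An M-augmenting path alternates non-matching / matching edges, starting and ending at unmatched vertices.
Path: W2 → J4
(J4 is unmatched in M, so the path is augmenting.)
Flipping edges along this path would increase |M| from 2 to 3.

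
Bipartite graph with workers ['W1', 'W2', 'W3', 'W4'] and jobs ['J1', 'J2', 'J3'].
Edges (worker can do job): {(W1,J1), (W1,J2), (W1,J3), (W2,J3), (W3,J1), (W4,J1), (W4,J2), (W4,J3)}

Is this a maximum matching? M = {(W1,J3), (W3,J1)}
No, size 2 is not maximum

Proposed matching has size 2.
Maximum matching size for this graph: 3.

This is NOT maximum - can be improved to size 3.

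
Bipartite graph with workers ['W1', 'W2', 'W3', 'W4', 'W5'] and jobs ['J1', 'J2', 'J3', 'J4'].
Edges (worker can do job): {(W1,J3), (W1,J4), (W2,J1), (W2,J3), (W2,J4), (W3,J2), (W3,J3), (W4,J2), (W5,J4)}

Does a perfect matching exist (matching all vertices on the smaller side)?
Yes, perfect matching exists (size 4)

Perfect matching: {(W2,J1), (W3,J3), (W4,J2), (W5,J4)}
All 4 vertices on the smaller side are matched.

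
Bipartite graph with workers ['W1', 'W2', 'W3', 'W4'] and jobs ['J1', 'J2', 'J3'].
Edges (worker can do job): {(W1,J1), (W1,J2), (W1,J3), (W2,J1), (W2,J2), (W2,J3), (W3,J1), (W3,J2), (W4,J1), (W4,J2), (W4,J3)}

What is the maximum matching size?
Maximum matching size = 3

Maximum matching: {(W1,J3), (W3,J2), (W4,J1)}
Size: 3

This assigns 3 workers to 3 distinct jobs.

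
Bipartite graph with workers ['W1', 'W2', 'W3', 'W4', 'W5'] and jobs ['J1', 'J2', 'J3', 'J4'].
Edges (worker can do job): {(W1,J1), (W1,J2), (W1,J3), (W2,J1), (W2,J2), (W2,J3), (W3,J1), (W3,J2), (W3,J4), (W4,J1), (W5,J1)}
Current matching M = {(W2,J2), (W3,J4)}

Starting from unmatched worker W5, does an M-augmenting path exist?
Yes: W5 → J1

An M-augmenting path alternates non-matching / matching edges, starting and ending at unmatched vertices.
Path: W5 → J1
(J1 is unmatched in M, so the path is augmenting.)
Flipping edges along this path would increase |M| from 2 to 3.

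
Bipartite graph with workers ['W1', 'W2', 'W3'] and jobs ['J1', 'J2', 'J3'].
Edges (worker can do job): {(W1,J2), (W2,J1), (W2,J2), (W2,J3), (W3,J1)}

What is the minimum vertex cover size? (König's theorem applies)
Minimum vertex cover size = 3

By König's theorem: in bipartite graphs,
min vertex cover = max matching = 3

Maximum matching has size 3, so minimum vertex cover also has size 3.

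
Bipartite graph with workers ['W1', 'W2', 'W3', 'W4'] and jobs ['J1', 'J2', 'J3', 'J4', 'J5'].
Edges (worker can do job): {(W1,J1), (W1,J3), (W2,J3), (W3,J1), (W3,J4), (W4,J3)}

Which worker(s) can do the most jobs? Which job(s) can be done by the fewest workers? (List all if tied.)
Most versatile: W1, W3 (2 jobs); Least covered: J2, J5 (0 workers)

Worker degrees (jobs they can do): W1:2, W2:1, W3:2, W4:1
Job degrees (workers who can do it): J1:2, J2:0, J3:3, J4:1, J5:0

Maximum worker degree is 2, achieved by: W1, W3
Minimum job degree is 0, achieved by: J2, J5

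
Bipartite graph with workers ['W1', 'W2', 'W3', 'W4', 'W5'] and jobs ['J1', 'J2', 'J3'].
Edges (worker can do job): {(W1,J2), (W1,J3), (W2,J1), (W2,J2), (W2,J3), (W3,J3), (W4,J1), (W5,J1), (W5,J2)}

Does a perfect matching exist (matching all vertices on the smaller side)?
Yes, perfect matching exists (size 3)

Perfect matching: {(W1,J2), (W3,J3), (W5,J1)}
All 3 vertices on the smaller side are matched.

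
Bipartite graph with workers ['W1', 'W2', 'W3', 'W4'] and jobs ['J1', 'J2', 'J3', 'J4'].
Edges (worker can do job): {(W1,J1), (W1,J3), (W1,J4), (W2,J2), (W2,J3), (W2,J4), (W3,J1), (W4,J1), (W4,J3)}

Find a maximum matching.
Matching: {(W1,J4), (W2,J2), (W3,J1), (W4,J3)}

Maximum matching (size 4):
  W1 → J4
  W2 → J2
  W3 → J1
  W4 → J3

Each worker is assigned to at most one job, and each job to at most one worker.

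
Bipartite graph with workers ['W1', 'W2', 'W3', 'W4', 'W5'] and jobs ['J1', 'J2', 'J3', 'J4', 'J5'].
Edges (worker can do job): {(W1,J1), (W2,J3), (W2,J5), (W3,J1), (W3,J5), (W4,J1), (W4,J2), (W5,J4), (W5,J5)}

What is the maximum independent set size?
Maximum independent set = 5

By König's theorem:
- Min vertex cover = Max matching = 5
- Max independent set = Total vertices - Min vertex cover
- Max independent set = 10 - 5 = 5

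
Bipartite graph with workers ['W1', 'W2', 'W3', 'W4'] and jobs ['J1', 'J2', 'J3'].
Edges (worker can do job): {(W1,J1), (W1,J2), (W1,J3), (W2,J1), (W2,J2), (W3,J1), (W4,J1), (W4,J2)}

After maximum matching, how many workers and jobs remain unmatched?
Unmatched: 1 workers, 0 jobs

Maximum matching size: 3
Workers: 4 total, 3 matched, 1 unmatched
Jobs: 3 total, 3 matched, 0 unmatched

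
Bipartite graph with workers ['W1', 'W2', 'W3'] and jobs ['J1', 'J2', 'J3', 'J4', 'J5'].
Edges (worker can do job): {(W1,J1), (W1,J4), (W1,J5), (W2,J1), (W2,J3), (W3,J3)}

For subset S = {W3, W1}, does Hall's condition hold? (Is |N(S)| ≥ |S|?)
Yes: |N(S)| = 4, |S| = 2

Subset S = {W3, W1}
Neighbors N(S) = {J1, J3, J4, J5}

|N(S)| = 4, |S| = 2
Hall's condition: |N(S)| ≥ |S| is satisfied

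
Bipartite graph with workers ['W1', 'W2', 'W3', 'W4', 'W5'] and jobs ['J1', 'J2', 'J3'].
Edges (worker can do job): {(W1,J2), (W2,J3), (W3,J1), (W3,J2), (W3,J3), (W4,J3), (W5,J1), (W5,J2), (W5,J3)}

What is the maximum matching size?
Maximum matching size = 3

Maximum matching: {(W1,J2), (W3,J3), (W5,J1)}
Size: 3

This assigns 3 workers to 3 distinct jobs.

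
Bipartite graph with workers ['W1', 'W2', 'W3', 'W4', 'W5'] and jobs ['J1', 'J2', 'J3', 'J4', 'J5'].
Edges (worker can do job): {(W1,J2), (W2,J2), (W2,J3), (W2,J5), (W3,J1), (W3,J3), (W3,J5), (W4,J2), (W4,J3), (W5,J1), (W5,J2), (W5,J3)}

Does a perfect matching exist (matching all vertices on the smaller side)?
No, maximum matching has size 4 < 5

Maximum matching has size 4, need 5 for perfect matching.
Unmatched workers: ['W1']
Unmatched jobs: ['J4']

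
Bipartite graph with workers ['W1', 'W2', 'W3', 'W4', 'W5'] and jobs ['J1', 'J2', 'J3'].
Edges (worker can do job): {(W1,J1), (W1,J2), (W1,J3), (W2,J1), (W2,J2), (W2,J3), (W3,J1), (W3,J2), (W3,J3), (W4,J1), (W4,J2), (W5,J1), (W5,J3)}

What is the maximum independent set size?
Maximum independent set = 5

By König's theorem:
- Min vertex cover = Max matching = 3
- Max independent set = Total vertices - Min vertex cover
- Max independent set = 8 - 3 = 5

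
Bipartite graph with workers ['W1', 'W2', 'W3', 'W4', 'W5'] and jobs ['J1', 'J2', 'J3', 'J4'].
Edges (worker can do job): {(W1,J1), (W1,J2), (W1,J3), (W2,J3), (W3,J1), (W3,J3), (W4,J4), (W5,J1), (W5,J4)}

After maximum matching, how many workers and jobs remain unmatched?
Unmatched: 1 workers, 0 jobs

Maximum matching size: 4
Workers: 5 total, 4 matched, 1 unmatched
Jobs: 4 total, 4 matched, 0 unmatched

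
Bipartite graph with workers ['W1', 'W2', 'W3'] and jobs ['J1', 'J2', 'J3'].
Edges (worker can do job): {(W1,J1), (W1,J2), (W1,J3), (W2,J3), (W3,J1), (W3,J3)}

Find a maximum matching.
Matching: {(W1,J2), (W2,J3), (W3,J1)}

Maximum matching (size 3):
  W1 → J2
  W2 → J3
  W3 → J1

Each worker is assigned to at most one job, and each job to at most one worker.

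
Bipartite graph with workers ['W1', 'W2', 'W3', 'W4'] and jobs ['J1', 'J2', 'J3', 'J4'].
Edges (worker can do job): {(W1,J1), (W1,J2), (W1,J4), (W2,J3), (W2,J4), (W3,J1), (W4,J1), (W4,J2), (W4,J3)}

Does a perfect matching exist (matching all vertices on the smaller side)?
Yes, perfect matching exists (size 4)

Perfect matching: {(W1,J2), (W2,J4), (W3,J1), (W4,J3)}
All 4 vertices on the smaller side are matched.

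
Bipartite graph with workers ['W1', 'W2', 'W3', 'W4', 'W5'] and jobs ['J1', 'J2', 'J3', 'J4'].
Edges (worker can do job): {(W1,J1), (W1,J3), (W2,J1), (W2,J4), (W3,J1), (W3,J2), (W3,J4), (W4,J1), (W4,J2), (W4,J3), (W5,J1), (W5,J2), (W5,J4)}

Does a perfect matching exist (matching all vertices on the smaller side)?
Yes, perfect matching exists (size 4)

Perfect matching: {(W1,J3), (W3,J4), (W4,J1), (W5,J2)}
All 4 vertices on the smaller side are matched.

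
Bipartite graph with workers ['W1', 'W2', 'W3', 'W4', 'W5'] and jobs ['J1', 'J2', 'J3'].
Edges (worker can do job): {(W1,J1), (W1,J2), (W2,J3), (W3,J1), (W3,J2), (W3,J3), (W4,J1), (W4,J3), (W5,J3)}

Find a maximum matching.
Matching: {(W1,J2), (W3,J1), (W5,J3)}

Maximum matching (size 3):
  W1 → J2
  W3 → J1
  W5 → J3

Each worker is assigned to at most one job, and each job to at most one worker.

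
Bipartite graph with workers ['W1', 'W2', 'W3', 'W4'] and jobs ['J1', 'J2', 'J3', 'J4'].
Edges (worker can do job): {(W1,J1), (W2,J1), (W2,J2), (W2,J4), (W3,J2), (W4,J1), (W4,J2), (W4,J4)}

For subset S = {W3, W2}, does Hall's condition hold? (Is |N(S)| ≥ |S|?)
Yes: |N(S)| = 3, |S| = 2

Subset S = {W3, W2}
Neighbors N(S) = {J1, J2, J4}

|N(S)| = 3, |S| = 2
Hall's condition: |N(S)| ≥ |S| is satisfied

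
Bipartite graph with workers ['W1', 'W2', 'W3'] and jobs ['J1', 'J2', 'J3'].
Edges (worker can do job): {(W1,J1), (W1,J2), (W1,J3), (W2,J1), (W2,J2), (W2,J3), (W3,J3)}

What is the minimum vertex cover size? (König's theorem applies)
Minimum vertex cover size = 3

By König's theorem: in bipartite graphs,
min vertex cover = max matching = 3

Maximum matching has size 3, so minimum vertex cover also has size 3.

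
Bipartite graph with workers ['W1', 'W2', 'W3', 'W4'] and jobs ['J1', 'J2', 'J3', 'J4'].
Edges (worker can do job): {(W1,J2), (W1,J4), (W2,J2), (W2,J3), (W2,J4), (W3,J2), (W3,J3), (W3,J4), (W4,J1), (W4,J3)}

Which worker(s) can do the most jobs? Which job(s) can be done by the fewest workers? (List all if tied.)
Most versatile: W2, W3 (3 jobs); Least covered: J1 (1 workers)

Worker degrees (jobs they can do): W1:2, W2:3, W3:3, W4:2
Job degrees (workers who can do it): J1:1, J2:3, J3:3, J4:3

Maximum worker degree is 3, achieved by: W2, W3
Minimum job degree is 1, achieved by: J1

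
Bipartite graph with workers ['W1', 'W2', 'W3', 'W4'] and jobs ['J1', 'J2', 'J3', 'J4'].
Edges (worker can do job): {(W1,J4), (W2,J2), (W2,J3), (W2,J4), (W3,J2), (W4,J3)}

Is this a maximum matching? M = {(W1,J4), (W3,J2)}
No, size 2 is not maximum

Proposed matching has size 2.
Maximum matching size for this graph: 3.

This is NOT maximum - can be improved to size 3.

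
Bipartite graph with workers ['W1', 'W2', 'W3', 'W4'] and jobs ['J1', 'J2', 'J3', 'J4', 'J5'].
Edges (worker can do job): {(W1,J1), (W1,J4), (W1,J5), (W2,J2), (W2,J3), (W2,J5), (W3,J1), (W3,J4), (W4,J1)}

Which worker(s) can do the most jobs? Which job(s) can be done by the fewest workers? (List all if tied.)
Most versatile: W1, W2 (3 jobs); Least covered: J2, J3 (1 workers)

Worker degrees (jobs they can do): W1:3, W2:3, W3:2, W4:1
Job degrees (workers who can do it): J1:3, J2:1, J3:1, J4:2, J5:2

Maximum worker degree is 3, achieved by: W1, W2
Minimum job degree is 1, achieved by: J2, J3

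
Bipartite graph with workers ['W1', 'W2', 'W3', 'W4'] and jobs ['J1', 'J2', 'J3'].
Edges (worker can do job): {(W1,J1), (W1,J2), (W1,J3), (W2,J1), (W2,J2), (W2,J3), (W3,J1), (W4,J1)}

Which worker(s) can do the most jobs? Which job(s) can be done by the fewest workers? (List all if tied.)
Most versatile: W1, W2 (3 jobs); Least covered: J2, J3 (2 workers)

Worker degrees (jobs they can do): W1:3, W2:3, W3:1, W4:1
Job degrees (workers who can do it): J1:4, J2:2, J3:2

Maximum worker degree is 3, achieved by: W1, W2
Minimum job degree is 2, achieved by: J2, J3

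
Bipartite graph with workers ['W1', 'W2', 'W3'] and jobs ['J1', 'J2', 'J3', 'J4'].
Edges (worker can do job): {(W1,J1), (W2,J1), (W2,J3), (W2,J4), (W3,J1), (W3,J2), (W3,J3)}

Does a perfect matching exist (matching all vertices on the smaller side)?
Yes, perfect matching exists (size 3)

Perfect matching: {(W1,J1), (W2,J3), (W3,J2)}
All 3 vertices on the smaller side are matched.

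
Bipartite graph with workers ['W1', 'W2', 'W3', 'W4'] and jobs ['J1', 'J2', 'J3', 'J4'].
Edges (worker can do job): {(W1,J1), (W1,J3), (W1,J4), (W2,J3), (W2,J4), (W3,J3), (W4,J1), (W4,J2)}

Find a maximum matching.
Matching: {(W1,J1), (W2,J4), (W3,J3), (W4,J2)}

Maximum matching (size 4):
  W1 → J1
  W2 → J4
  W3 → J3
  W4 → J2

Each worker is assigned to at most one job, and each job to at most one worker.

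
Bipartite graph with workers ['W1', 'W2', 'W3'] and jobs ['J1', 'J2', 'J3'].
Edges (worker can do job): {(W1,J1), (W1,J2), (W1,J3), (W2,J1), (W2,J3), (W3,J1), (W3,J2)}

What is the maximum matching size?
Maximum matching size = 3

Maximum matching: {(W1,J1), (W2,J3), (W3,J2)}
Size: 3

This assigns 3 workers to 3 distinct jobs.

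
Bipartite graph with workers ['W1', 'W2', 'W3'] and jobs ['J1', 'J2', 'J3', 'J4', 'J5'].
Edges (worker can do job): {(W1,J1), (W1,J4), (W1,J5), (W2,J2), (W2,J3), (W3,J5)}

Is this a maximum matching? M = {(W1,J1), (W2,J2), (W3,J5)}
Yes, size 3 is maximum

Proposed matching has size 3.
Maximum matching size for this graph: 3.

This is a maximum matching.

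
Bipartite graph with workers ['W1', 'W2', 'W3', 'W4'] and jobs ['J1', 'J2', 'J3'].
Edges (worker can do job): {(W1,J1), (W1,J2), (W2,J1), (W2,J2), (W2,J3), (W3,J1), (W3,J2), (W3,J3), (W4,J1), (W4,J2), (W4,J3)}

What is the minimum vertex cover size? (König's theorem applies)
Minimum vertex cover size = 3

By König's theorem: in bipartite graphs,
min vertex cover = max matching = 3

Maximum matching has size 3, so minimum vertex cover also has size 3.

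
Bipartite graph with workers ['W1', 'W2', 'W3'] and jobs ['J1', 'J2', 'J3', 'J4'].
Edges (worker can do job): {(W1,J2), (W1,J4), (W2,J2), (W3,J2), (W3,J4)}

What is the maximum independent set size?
Maximum independent set = 5

By König's theorem:
- Min vertex cover = Max matching = 2
- Max independent set = Total vertices - Min vertex cover
- Max independent set = 7 - 2 = 5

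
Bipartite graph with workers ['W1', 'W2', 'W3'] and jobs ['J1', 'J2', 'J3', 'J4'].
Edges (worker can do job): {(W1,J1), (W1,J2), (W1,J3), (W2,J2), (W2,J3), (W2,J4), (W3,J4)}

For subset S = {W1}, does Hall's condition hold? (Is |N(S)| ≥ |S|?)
Yes: |N(S)| = 3, |S| = 1

Subset S = {W1}
Neighbors N(S) = {J1, J2, J3}

|N(S)| = 3, |S| = 1
Hall's condition: |N(S)| ≥ |S| is satisfied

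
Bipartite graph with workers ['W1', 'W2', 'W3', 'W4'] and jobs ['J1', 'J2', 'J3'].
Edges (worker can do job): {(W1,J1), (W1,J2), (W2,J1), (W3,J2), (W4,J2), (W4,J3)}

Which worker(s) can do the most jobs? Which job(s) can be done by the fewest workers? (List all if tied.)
Most versatile: W1, W4 (2 jobs); Least covered: J3 (1 workers)

Worker degrees (jobs they can do): W1:2, W2:1, W3:1, W4:2
Job degrees (workers who can do it): J1:2, J2:3, J3:1

Maximum worker degree is 2, achieved by: W1, W4
Minimum job degree is 1, achieved by: J3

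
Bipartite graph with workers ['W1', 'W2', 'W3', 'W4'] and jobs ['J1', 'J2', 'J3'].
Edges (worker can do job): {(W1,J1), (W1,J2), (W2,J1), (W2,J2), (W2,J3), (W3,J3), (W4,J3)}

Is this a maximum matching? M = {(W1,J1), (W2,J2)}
No, size 2 is not maximum

Proposed matching has size 2.
Maximum matching size for this graph: 3.

This is NOT maximum - can be improved to size 3.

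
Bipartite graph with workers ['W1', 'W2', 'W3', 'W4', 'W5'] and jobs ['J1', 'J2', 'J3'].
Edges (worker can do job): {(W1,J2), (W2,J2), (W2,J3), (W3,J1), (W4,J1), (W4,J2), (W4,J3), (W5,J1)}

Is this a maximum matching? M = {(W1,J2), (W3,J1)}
No, size 2 is not maximum

Proposed matching has size 2.
Maximum matching size for this graph: 3.

This is NOT maximum - can be improved to size 3.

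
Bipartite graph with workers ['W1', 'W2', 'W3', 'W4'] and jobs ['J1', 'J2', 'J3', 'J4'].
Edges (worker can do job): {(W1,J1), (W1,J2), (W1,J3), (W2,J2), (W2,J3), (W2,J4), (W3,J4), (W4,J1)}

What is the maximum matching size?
Maximum matching size = 4

Maximum matching: {(W1,J3), (W2,J2), (W3,J4), (W4,J1)}
Size: 4

This assigns 4 workers to 4 distinct jobs.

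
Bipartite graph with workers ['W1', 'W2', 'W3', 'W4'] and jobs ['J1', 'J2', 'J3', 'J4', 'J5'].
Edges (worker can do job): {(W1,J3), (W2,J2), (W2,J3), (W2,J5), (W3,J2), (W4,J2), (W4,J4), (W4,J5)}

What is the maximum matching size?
Maximum matching size = 4

Maximum matching: {(W1,J3), (W2,J5), (W3,J2), (W4,J4)}
Size: 4

This assigns 4 workers to 4 distinct jobs.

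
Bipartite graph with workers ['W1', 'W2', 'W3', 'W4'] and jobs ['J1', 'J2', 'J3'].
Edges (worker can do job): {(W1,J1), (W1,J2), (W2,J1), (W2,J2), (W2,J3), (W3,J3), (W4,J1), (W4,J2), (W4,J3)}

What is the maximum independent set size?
Maximum independent set = 4

By König's theorem:
- Min vertex cover = Max matching = 3
- Max independent set = Total vertices - Min vertex cover
- Max independent set = 7 - 3 = 4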